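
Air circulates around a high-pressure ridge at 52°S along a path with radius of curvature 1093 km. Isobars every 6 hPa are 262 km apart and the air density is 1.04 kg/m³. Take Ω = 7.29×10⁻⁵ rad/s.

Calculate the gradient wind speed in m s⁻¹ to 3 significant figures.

23.6 m s⁻¹

Coriolis parameter at 52°S:
f = 2Ω sin φ = 2 × 7.29×10⁻⁵ × sin 52° = 1.15×10⁻⁴ s⁻¹
Pressure gradient: |∂P/∂n| = 600 Pa / 262000 m = 2.29×10⁻³ Pa/m
Geostrophic speed: V_g = |∂P/∂n|/(fρ) = 2.29×10⁻³/(1.15×10⁻⁴ × 1.04) = 19.2 m/s
Around a high, pressure-gradient force acts outward with centrifugal, so Coriolis balances both:
fV = (1/ρ)|∂P/∂n| + V²/R  →  V² − fR·V + fR·V_g = 0
With fR = 1.15×10⁻⁴ × 1093×10³ m = 126 m/s:
V = [fR − √((fR)² − 4 fR V_g)]/2 = [126 − √(126² − 4×126×19.2)]/2 = 23.6 m/s
Supergeostrophic (V > V_g = 19.2 m/s), as expected around a high.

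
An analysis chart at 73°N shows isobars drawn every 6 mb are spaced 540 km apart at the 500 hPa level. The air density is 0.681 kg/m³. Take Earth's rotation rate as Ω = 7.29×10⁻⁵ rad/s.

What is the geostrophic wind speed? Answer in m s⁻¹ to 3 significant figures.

Coriolis parameter at 73°N:
f = 2Ω sin φ = 2 × 7.29×10⁻⁵ × sin 73° = 1.39×10⁻⁴ s⁻¹
Pressure gradient: |∂P/∂n| = 600 Pa / 540000 m = 1.11×10⁻³ Pa/m
Geostrophic balance (pressure-gradient force = Coriolis force):
V_g = (1/(fρ)) |∂P/∂n| = 1.11×10⁻³ / (1.39×10⁻⁴ × 0.681) = 11.7 m/s

11.7 m s⁻¹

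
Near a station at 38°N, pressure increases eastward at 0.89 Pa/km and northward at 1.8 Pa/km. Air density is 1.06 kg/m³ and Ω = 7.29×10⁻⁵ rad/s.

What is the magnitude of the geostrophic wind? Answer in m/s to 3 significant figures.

21.1 m/s

Coriolis parameter at 38°N:
f = 2Ω sin φ = 2 × 7.29×10⁻⁵ × sin 38° = 8.98×10⁻⁵ s⁻¹
Component geostrophic relations (x east, y north):
u_g = −(1/(fρ)) ∂P/∂y,  v_g = (1/(fρ)) ∂P/∂x
u_g = −(1.8×10⁻³)/(8.98×10⁻⁵ × 1.06) = −18.9 m/s;  v_g = (0.89×10⁻³)/(8.98×10⁻⁵ × 1.06) = 9.35 m/s
|V_g| = √(u_g² + v_g²) = 21.1 m/s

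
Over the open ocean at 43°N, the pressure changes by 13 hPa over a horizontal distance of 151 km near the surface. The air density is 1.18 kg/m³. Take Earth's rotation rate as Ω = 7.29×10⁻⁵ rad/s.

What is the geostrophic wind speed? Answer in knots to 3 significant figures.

143 knots

Coriolis parameter at 43°N:
f = 2Ω sin φ = 2 × 7.29×10⁻⁵ × sin 43° = 9.94×10⁻⁵ s⁻¹
Pressure gradient: |∂P/∂n| = 1300 Pa / 151000 m = 8.61×10⁻³ Pa/m
Geostrophic balance (pressure-gradient force = Coriolis force):
V_g = (1/(fρ)) |∂P/∂n| = 8.61×10⁻³ / (9.94×10⁻⁵ × 1.18) = 73.4 m/s
Converting: 73.4 m/s × 1.944 = 143 knots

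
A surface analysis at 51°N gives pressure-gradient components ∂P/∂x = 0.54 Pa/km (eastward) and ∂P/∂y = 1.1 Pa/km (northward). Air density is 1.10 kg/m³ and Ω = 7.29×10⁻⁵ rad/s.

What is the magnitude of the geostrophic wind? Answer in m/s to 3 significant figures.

9.83 m/s

Coriolis parameter at 51°N:
f = 2Ω sin φ = 2 × 7.29×10⁻⁵ × sin 51° = 1.13×10⁻⁴ s⁻¹
Component geostrophic relations (x east, y north):
u_g = −(1/(fρ)) ∂P/∂y,  v_g = (1/(fρ)) ∂P/∂x
u_g = −(1.1×10⁻³)/(1.13×10⁻⁴ × 1.10) = −8.83 m/s;  v_g = (0.54×10⁻³)/(1.13×10⁻⁴ × 1.10) = 4.33 m/s
|V_g| = √(u_g² + v_g²) = 9.83 m/s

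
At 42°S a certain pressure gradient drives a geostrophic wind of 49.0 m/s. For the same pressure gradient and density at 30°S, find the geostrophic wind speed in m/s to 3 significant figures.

65.6 m/s

With the same pressure gradient and density, V_g ∝ 1/f ∝ 1/sin φ.
V₂ = V₁ · sin φ₁ / sin φ₂ = 49.0 × sin 42° / sin 30°
V₂ = 49.0 × 0.6691/0.5000 = 65.6 m/s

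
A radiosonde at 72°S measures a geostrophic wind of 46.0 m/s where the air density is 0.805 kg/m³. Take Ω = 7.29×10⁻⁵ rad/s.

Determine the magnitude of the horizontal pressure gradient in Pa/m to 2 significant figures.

5.1×10⁻³ Pa/m

Coriolis parameter at 72°S:
f = 2Ω sin φ = 2 × 7.29×10⁻⁵ × sin 72° = 1.39×10⁻⁴ s⁻¹
Geostrophic balance rearranged: |∂P/∂n| = f ρ V_g
|∂P/∂n| = 1.39×10⁻⁴ × 0.805 × 46.0 = 5.13×10⁻³ Pa/m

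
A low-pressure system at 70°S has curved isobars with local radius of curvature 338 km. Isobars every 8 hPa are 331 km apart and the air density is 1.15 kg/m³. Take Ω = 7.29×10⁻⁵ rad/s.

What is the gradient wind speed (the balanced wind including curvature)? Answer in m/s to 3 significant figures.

Coriolis parameter at 70°S:
f = 2Ω sin φ = 2 × 7.29×10⁻⁵ × sin 70° = 1.37×10⁻⁴ s⁻¹
Pressure gradient: |∂P/∂n| = 800 Pa / 331000 m = 2.42×10⁻³ Pa/m
Geostrophic speed: V_g = |∂P/∂n|/(fρ) = 2.42×10⁻³/(1.37×10⁻⁴ × 1.15) = 15.3 m/s
Around a low, centrifugal force acts outward with Coriolis, so pressure-gradient force balances both:
(1/ρ)|∂P/∂n| = fV + V²/R  →  V² + fR·V − fR·V_g = 0
With fR = 1.37×10⁻⁴ × 338×10³ m = 46.3 m/s:
V = [−fR + √((fR)² + 4 fR V_g)]/2 = [−46.3 + √(46.3² + 4×46.3×15.3)]/2 = 12.2 m/s
Subgeostrophic (V < V_g = 15.3 m/s), as expected around a low.

12.2 m/s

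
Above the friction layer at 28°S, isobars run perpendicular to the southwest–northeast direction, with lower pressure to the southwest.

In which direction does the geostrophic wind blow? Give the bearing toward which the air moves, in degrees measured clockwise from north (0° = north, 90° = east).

The pressure-gradient force points toward the southwest (bearing 225°).
Geostrophic balance: in the Southern Hemisphere the Coriolis force deflects motion to the left, so the geostrophic wind blows 90° to the left of the pressure-gradient force (low pressure on the right).
Rotating 225° by 90° counterclockwise gives 135° — the wind blows toward the southeast.

135°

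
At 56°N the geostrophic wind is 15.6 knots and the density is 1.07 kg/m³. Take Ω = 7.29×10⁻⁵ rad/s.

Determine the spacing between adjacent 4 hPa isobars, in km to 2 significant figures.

Coriolis parameter at 56°N:
f = 2Ω sin φ = 2 × 7.29×10⁻⁵ × sin 56° = 1.21×10⁻⁴ s⁻¹
Wind speed in SI: 15.6 knots = 8.03 m/s
Geostrophic balance rearranged: |∂P/∂n| = f ρ V_g
|∂P/∂n| = 1.21×10⁻⁴ × 1.07 × 8.03 = 1.04×10⁻³ Pa/m
Isobar spacing: Δn = ΔP/|∂P/∂n| = 400 Pa / 1.04×10⁻³ Pa/m = 385373 m ≈ 390 km

390 km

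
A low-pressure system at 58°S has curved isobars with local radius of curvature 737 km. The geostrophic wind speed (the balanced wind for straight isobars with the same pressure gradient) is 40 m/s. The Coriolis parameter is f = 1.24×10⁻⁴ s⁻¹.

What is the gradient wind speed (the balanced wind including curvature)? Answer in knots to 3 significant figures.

Around a low, centrifugal force acts outward with Coriolis, so pressure-gradient force balances both:
(1/ρ)|∂P/∂n| = fV + V²/R  →  V² + fR·V − fR·V_g = 0
With fR = 1.24×10⁻⁴ × 737×10³ m = 91.4 m/s:
V = [−fR + √((fR)² + 4 fR V_g)]/2 = [−91.4 + √(91.4² + 4×91.4×40)]/2 = 30.1 m/s
Subgeostrophic (V < V_g = 40 m/s), as expected around a low.
Converting: 30.1 m/s × 1.944 = 58.5 knots

58.5 knots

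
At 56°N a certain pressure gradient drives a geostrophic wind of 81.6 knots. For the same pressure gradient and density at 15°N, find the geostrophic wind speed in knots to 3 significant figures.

With the same pressure gradient and density, V_g ∝ 1/f ∝ 1/sin φ.
V₂ = V₁ · sin φ₁ / sin φ₂ = 81.6 × sin 56° / sin 15°
V₂ = 81.6 × 0.8290/0.2588 = 261 knots

261 knots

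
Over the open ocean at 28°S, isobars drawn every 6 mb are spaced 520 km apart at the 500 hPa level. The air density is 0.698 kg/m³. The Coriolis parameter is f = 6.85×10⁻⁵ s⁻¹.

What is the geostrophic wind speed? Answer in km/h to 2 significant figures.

87 km/h

Pressure gradient: |∂P/∂n| = 600 Pa / 520000 m = 1.15×10⁻³ Pa/m
Geostrophic balance (pressure-gradient force = Coriolis force):
V_g = (1/(fρ)) |∂P/∂n| = 1.15×10⁻³ / (6.85×10⁻⁵ × 0.698) = 24.1 m/s
Converting: 24.1 m/s × 3.6 = 87 km/h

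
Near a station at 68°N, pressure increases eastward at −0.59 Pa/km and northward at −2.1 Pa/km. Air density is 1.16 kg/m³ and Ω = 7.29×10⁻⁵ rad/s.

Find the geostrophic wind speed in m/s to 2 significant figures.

Coriolis parameter at 68°N:
f = 2Ω sin φ = 2 × 7.29×10⁻⁵ × sin 68° = 1.35×10⁻⁴ s⁻¹
Component geostrophic relations (x east, y north):
u_g = −(1/(fρ)) ∂P/∂y,  v_g = (1/(fρ)) ∂P/∂x
u_g = −(−2.1×10⁻³)/(1.35×10⁻⁴ × 1.16) = 13.4 m/s;  v_g = (−0.59×10⁻³)/(1.35×10⁻⁴ × 1.16) = −3.76 m/s
|V_g| = √(u_g² + v_g²) = 13.9 m/s

14 m/s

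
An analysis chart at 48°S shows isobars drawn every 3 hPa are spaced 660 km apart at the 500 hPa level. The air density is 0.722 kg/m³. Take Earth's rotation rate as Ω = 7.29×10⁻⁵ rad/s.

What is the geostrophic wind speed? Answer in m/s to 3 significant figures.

Coriolis parameter at 48°S:
f = 2Ω sin φ = 2 × 7.29×10⁻⁵ × sin 48° = 1.08×10⁻⁴ s⁻¹
Pressure gradient: |∂P/∂n| = 300 Pa / 660000 m = 4.55×10⁻⁴ Pa/m
Geostrophic balance (pressure-gradient force = Coriolis force):
V_g = (1/(fρ)) |∂P/∂n| = 4.55×10⁻⁴ / (1.08×10⁻⁴ × 0.722) = 5.81 m/s

5.81 m/s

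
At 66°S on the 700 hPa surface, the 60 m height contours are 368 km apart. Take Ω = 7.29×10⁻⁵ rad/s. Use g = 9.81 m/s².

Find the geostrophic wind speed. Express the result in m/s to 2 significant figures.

Coriolis parameter at 66°S:
f = 2Ω sin φ = 2 × 7.29×10⁻⁵ × sin 66° = 1.33×10⁻⁴ s⁻¹
Height gradient: |∂Z/∂n| = 60 m / 368000 m = 1.63×10⁻⁴
On a pressure surface, geostrophic balance gives V_g = (g/f)|∂Z/∂n|:
V_g = 9.81 × 1.63×10⁻⁴ / 1.33×10⁻⁴ = 12.0 m/s

12 m/s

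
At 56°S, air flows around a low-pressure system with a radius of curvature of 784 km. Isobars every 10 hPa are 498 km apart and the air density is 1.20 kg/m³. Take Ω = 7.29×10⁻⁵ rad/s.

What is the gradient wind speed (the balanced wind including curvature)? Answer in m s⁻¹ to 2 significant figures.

Coriolis parameter at 56°S:
f = 2Ω sin φ = 2 × 7.29×10⁻⁵ × sin 56° = 1.21×10⁻⁴ s⁻¹
Pressure gradient: |∂P/∂n| = 1000 Pa / 498000 m = 2.01×10⁻³ Pa/m
Geostrophic speed: V_g = |∂P/∂n|/(fρ) = 2.01×10⁻³/(1.21×10⁻⁴ × 1.20) = 13.8 m/s
Around a low, centrifugal force acts outward with Coriolis, so pressure-gradient force balances both:
(1/ρ)|∂P/∂n| = fV + V²/R  →  V² + fR·V − fR·V_g = 0
With fR = 1.21×10⁻⁴ × 784×10³ m = 94.8 m/s:
V = [−fR + √((fR)² + 4 fR V_g)]/2 = [−94.8 + √(94.8² + 4×94.8×13.8)]/2 = 12.3 m/s
Subgeostrophic (V < V_g = 13.8 m/s), as expected around a low.

12 m s⁻¹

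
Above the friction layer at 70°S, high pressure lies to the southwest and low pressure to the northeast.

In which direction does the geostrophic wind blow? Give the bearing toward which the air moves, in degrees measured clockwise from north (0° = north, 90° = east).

315°

The pressure-gradient force points toward the northeast (bearing 045°).
Geostrophic balance: in the Southern Hemisphere the Coriolis force deflects motion to the left, so the geostrophic wind blows 90° to the left of the pressure-gradient force (low pressure on the right).
Rotating 045° by 90° counterclockwise gives 315° — the wind blows toward the northwest.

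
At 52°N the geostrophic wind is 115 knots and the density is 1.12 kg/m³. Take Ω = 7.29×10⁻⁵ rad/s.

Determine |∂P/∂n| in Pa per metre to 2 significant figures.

7.6×10⁻³ Pa/m

Coriolis parameter at 52°N:
f = 2Ω sin φ = 2 × 7.29×10⁻⁵ × sin 52° = 1.15×10⁻⁴ s⁻¹
Wind speed in SI: 115 knots = 59.2 m/s
Geostrophic balance rearranged: |∂P/∂n| = f ρ V_g
|∂P/∂n| = 1.15×10⁻⁴ × 1.12 × 59.2 = 7.61×10⁻³ Pa/m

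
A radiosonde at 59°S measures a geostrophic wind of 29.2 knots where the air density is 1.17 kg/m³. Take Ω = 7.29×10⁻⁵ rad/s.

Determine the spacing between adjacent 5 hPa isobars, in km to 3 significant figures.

228 km

Coriolis parameter at 59°S:
f = 2Ω sin φ = 2 × 7.29×10⁻⁵ × sin 59° = 1.25×10⁻⁴ s⁻¹
Wind speed in SI: 29.2 knots = 15.0 m/s
Geostrophic balance rearranged: |∂P/∂n| = f ρ V_g
|∂P/∂n| = 1.25×10⁻⁴ × 1.17 × 15.0 = 2.20×10⁻³ Pa/m
Isobar spacing: Δn = ΔP/|∂P/∂n| = 500 Pa / 2.20×10⁻³ Pa/m = 227636 m ≈ 228 km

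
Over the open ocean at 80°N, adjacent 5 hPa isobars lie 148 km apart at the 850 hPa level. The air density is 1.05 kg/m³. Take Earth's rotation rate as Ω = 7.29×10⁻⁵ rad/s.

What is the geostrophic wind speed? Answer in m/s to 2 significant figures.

Coriolis parameter at 80°N:
f = 2Ω sin φ = 2 × 7.29×10⁻⁵ × sin 80° = 1.44×10⁻⁴ s⁻¹
Pressure gradient: |∂P/∂n| = 500 Pa / 148000 m = 3.38×10⁻³ Pa/m
Geostrophic balance (pressure-gradient force = Coriolis force):
V_g = (1/(fρ)) |∂P/∂n| = 3.38×10⁻³ / (1.44×10⁻⁴ × 1.05) = 22.4 m/s

22 m/s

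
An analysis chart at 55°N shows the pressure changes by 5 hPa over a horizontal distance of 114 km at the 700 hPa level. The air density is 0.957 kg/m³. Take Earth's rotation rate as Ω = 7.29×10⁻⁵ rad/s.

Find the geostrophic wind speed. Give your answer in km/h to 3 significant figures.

138 km/h

Coriolis parameter at 55°N:
f = 2Ω sin φ = 2 × 7.29×10⁻⁵ × sin 55° = 1.19×10⁻⁴ s⁻¹
Pressure gradient: |∂P/∂n| = 500 Pa / 114000 m = 4.39×10⁻³ Pa/m
Geostrophic balance (pressure-gradient force = Coriolis force):
V_g = (1/(fρ)) |∂P/∂n| = 4.39×10⁻³ / (1.19×10⁻⁴ × 0.957) = 38.4 m/s
Converting: 38.4 m/s × 3.6 = 138 km/h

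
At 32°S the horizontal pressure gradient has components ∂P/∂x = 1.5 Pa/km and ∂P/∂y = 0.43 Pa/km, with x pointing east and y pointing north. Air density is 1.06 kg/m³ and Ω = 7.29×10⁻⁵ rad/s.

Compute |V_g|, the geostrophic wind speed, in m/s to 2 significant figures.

19 m/s

Coriolis parameter at 32°S:
f = 2Ω sin φ = 2 × 7.29×10⁻⁵ × sin 32° = 7.73×10⁻⁵ s⁻¹
In the Southern Hemisphere f is negative: f = −7.73×10⁻⁵ s⁻¹.
Component geostrophic relations (x east, y north):
u_g = −(1/(fρ)) ∂P/∂y,  v_g = (1/(fρ)) ∂P/∂x
u_g = −(0.43×10⁻³)/(−7.73×10⁻⁵ × 1.06) = 5.25 m/s;  v_g = (1.5×10⁻³)/(−7.73×10⁻⁵ × 1.06) = −18.3 m/s
|V_g| = √(u_g² + v_g²) = 19.1 m/s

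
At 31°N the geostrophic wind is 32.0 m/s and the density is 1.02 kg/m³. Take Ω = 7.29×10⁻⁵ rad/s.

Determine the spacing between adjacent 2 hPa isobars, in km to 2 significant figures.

82 km

Coriolis parameter at 31°N:
f = 2Ω sin φ = 2 × 7.29×10⁻⁵ × sin 31° = 7.51×10⁻⁵ s⁻¹
Geostrophic balance rearranged: |∂P/∂n| = f ρ V_g
|∂P/∂n| = 7.51×10⁻⁵ × 1.02 × 32.0 = 2.45×10⁻³ Pa/m
Isobar spacing: Δn = ΔP/|∂P/∂n| = 200 Pa / 2.45×10⁻³ Pa/m = 81599 m ≈ 82 km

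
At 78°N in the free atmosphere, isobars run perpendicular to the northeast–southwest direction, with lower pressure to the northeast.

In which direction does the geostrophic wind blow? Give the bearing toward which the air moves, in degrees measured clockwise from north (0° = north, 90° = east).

135°

The pressure-gradient force points toward the northeast (bearing 045°).
Geostrophic balance: in the Northern Hemisphere the Coriolis force deflects motion to the right, so the geostrophic wind blows 90° to the right of the pressure-gradient force (low pressure on the left).
Rotating 045° by 90° clockwise gives 135° — the wind blows toward the southeast.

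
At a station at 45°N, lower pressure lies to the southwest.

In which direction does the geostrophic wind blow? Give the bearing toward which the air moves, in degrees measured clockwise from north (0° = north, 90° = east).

The pressure-gradient force points toward the southwest (bearing 225°).
Geostrophic balance: in the Northern Hemisphere the Coriolis force deflects motion to the right, so the geostrophic wind blows 90° to the right of the pressure-gradient force (low pressure on the left).
Rotating 225° by 90° clockwise gives 315° — the wind blows toward the northwest.

315°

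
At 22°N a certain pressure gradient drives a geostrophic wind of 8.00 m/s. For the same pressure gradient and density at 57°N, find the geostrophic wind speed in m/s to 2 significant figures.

With the same pressure gradient and density, V_g ∝ 1/f ∝ 1/sin φ.
V₂ = V₁ · sin φ₁ / sin φ₂ = 8.00 × sin 22° / sin 57°
V₂ = 8.00 × 0.3746/0.8387 = 3.6 m/s

3.6 m/s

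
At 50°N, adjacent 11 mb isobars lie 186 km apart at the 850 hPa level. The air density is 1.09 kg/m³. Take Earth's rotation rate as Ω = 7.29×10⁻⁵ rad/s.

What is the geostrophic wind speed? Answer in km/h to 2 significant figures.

170 km/h

Coriolis parameter at 50°N:
f = 2Ω sin φ = 2 × 7.29×10⁻⁵ × sin 50° = 1.12×10⁻⁴ s⁻¹
Pressure gradient: |∂P/∂n| = 1100 Pa / 186000 m = 5.91×10⁻³ Pa/m
Geostrophic balance (pressure-gradient force = Coriolis force):
V_g = (1/(fρ)) |∂P/∂n| = 5.91×10⁻³ / (1.12×10⁻⁴ × 1.09) = 48.6 m/s
Converting: 48.6 m/s × 3.6 = 170 km/h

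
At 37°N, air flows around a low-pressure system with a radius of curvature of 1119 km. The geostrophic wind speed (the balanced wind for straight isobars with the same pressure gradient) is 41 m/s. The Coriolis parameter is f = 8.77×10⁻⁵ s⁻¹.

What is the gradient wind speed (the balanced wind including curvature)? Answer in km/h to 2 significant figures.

Around a low, centrifugal force acts outward with Coriolis, so pressure-gradient force balances both:
(1/ρ)|∂P/∂n| = fV + V²/R  →  V² + fR·V − fR·V_g = 0
With fR = 8.77×10⁻⁵ × 1119×10³ m = 98.1 m/s:
V = [−fR + √((fR)² + 4 fR V_g)]/2 = [−98.1 + √(98.1² + 4×98.1×41)]/2 = 31.1 m/s
Subgeostrophic (V < V_g = 41 m/s), as expected around a low.
Converting: 31.1 m/s × 3.6 = 110 km/h

110 km/h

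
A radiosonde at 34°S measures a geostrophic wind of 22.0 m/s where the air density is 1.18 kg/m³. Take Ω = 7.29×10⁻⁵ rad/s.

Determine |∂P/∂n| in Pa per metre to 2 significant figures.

Coriolis parameter at 34°S:
f = 2Ω sin φ = 2 × 7.29×10⁻⁵ × sin 34° = 8.15×10⁻⁵ s⁻¹
Geostrophic balance rearranged: |∂P/∂n| = f ρ V_g
|∂P/∂n| = 8.15×10⁻⁵ × 1.18 × 22.0 = 2.12×10⁻³ Pa/m

2.1×10⁻³ Pa/m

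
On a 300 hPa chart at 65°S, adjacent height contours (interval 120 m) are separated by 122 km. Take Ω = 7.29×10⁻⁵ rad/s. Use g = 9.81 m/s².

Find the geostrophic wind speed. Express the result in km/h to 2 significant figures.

260 km/h

Coriolis parameter at 65°S:
f = 2Ω sin φ = 2 × 7.29×10⁻⁵ × sin 65° = 1.32×10⁻⁴ s⁻¹
Height gradient: |∂Z/∂n| = 120 m / 122000 m = 9.84×10⁻⁴
On a pressure surface, geostrophic balance gives V_g = (g/f)|∂Z/∂n|:
V_g = 9.81 × 9.84×10⁻⁴ / 1.32×10⁻⁴ = 73.0 m/s
Converting: 73.0 m/s × 3.6 = 260 km/h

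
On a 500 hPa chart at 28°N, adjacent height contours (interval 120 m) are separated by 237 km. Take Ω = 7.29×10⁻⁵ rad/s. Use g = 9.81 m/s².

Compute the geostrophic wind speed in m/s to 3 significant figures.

72.6 m/s

Coriolis parameter at 28°N:
f = 2Ω sin φ = 2 × 7.29×10⁻⁵ × sin 28° = 6.84×10⁻⁵ s⁻¹
Height gradient: |∂Z/∂n| = 120 m / 237000 m = 5.06×10⁻⁴
On a pressure surface, geostrophic balance gives V_g = (g/f)|∂Z/∂n|:
V_g = 9.81 × 5.06×10⁻⁴ / 6.84×10⁻⁵ = 72.6 m/s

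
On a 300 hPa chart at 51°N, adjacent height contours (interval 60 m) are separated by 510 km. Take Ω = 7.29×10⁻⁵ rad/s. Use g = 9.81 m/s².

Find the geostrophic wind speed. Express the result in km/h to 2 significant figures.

Coriolis parameter at 51°N:
f = 2Ω sin φ = 2 × 7.29×10⁻⁵ × sin 51° = 1.13×10⁻⁴ s⁻¹
Height gradient: |∂Z/∂n| = 60 m / 510000 m = 1.18×10⁻⁴
On a pressure surface, geostrophic balance gives V_g = (g/f)|∂Z/∂n|:
V_g = 9.81 × 1.18×10⁻⁴ / 1.13×10⁻⁴ = 10.2 m/s
Converting: 10.2 m/s × 3.6 = 37 km/h

37 km/h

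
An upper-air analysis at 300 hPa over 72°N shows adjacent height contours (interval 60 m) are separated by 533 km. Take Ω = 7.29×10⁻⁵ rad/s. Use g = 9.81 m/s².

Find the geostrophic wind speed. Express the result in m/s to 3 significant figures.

Coriolis parameter at 72°N:
f = 2Ω sin φ = 2 × 7.29×10⁻⁵ × sin 72° = 1.39×10⁻⁴ s⁻¹
Height gradient: |∂Z/∂n| = 60 m / 533000 m = 1.13×10⁻⁴
On a pressure surface, geostrophic balance gives V_g = (g/f)|∂Z/∂n|:
V_g = 9.81 × 1.13×10⁻⁴ / 1.39×10⁻⁴ = 7.96 m/s

7.96 m/s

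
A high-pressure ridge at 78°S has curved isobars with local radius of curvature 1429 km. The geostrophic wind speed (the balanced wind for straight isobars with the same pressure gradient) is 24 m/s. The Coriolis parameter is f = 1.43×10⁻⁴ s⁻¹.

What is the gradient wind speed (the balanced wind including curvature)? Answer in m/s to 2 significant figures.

Around a high, pressure-gradient force acts outward with centrifugal, so Coriolis balances both:
fV = (1/ρ)|∂P/∂n| + V²/R  →  V² − fR·V + fR·V_g = 0
With fR = 1.43×10⁻⁴ × 1429×10³ m = 204 m/s:
V = [fR − √((fR)² − 4 fR V_g)]/2 = [204 − √(204² − 4×204×24)]/2 = 27.8 m/s
Supergeostrophic (V > V_g = 24 m/s), as expected around a high.

28 m/s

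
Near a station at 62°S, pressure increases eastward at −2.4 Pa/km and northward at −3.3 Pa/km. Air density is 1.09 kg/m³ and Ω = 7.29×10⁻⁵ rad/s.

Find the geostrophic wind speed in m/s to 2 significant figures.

29 m/s

Coriolis parameter at 62°S:
f = 2Ω sin φ = 2 × 7.29×10⁻⁵ × sin 62° = 1.29×10⁻⁴ s⁻¹
In the Southern Hemisphere f is negative: f = −1.29×10⁻⁴ s⁻¹.
Component geostrophic relations (x east, y north):
u_g = −(1/(fρ)) ∂P/∂y,  v_g = (1/(fρ)) ∂P/∂x
u_g = −(−3.3×10⁻³)/(−1.29×10⁻⁴ × 1.09) = −23.5 m/s;  v_g = (−2.4×10⁻³)/(−1.29×10⁻⁴ × 1.09) = 17.1 m/s
|V_g| = √(u_g² + v_g²) = 29.1 m/s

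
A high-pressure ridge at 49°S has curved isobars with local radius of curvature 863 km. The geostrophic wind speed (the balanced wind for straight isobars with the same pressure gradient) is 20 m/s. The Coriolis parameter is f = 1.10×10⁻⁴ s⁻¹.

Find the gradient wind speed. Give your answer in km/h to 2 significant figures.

Around a high, pressure-gradient force acts outward with centrifugal, so Coriolis balances both:
fV = (1/ρ)|∂P/∂n| + V²/R  →  V² − fR·V + fR·V_g = 0
With fR = 1.10×10⁻⁴ × 863×10³ m = 94.9 m/s:
V = [fR − √((fR)² − 4 fR V_g)]/2 = [94.9 − √(94.9² − 4×94.9×20)]/2 = 28.6 m/s
Supergeostrophic (V > V_g = 20 m/s), as expected around a high.
Converting: 28.6 m/s × 3.6 = 100 km/h

100 km/h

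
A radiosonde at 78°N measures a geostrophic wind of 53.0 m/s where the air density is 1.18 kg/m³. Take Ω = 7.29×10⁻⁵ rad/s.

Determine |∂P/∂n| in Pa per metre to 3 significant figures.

Coriolis parameter at 78°N:
f = 2Ω sin φ = 2 × 7.29×10⁻⁵ × sin 78° = 1.43×10⁻⁴ s⁻¹
Geostrophic balance rearranged: |∂P/∂n| = f ρ V_g
|∂P/∂n| = 1.43×10⁻⁴ × 1.18 × 53.0 = 8.92×10⁻³ Pa/m

8.92×10⁻³ Pa/m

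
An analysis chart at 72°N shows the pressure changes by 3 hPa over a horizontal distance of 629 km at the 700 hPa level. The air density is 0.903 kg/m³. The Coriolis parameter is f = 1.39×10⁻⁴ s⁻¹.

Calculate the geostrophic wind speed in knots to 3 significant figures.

7.39 knots

Pressure gradient: |∂P/∂n| = 300 Pa / 629000 m = 4.77×10⁻⁴ Pa/m
Geostrophic balance (pressure-gradient force = Coriolis force):
V_g = (1/(fρ)) |∂P/∂n| = 4.77×10⁻⁴ / (1.39×10⁻⁴ × 0.903) = 3.80 m/s
Converting: 3.80 m/s × 1.944 = 7.39 knots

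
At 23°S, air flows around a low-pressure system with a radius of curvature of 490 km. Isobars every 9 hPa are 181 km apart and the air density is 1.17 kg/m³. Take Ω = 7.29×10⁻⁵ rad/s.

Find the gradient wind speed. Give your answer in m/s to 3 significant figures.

Coriolis parameter at 23°S:
f = 2Ω sin φ = 2 × 7.29×10⁻⁵ × sin 23° = 5.70×10⁻⁵ s⁻¹
Pressure gradient: |∂P/∂n| = 900 Pa / 181000 m = 4.97×10⁻³ Pa/m
Geostrophic speed: V_g = |∂P/∂n|/(fρ) = 4.97×10⁻³/(5.70×10⁻⁵ × 1.17) = 74.6 m/s
Around a low, centrifugal force acts outward with Coriolis, so pressure-gradient force balances both:
(1/ρ)|∂P/∂n| = fV + V²/R  →  V² + fR·V − fR·V_g = 0
With fR = 5.70×10⁻⁵ × 490×10³ m = 27.9 m/s:
V = [−fR + √((fR)² + 4 fR V_g)]/2 = [−27.9 + √(27.9² + 4×27.9×74.6)]/2 = 33.8 m/s
Subgeostrophic (V < V_g = 74.6 m/s), as expected around a low.

33.8 m/s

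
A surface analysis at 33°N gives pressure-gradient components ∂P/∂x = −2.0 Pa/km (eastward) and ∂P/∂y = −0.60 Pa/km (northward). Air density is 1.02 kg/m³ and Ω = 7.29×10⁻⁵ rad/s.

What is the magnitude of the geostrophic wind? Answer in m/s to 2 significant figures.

Coriolis parameter at 33°N:
f = 2Ω sin φ = 2 × 7.29×10⁻⁵ × sin 33° = 7.94×10⁻⁵ s⁻¹
Component geostrophic relations (x east, y north):
u_g = −(1/(fρ)) ∂P/∂y,  v_g = (1/(fρ)) ∂P/∂x
u_g = −(−0.60×10⁻³)/(7.94×10⁻⁵ × 1.02) = 7.41 m/s;  v_g = (−2.0×10⁻³)/(7.94×10⁻⁵ × 1.02) = −24.7 m/s
|V_g| = √(u_g² + v_g²) = 25.8 m/s

26 m/s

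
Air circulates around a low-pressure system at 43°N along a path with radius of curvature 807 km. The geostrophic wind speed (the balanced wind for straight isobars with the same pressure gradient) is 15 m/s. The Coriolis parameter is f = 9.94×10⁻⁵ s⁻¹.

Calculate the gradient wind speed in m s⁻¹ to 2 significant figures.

13 m s⁻¹

Around a low, centrifugal force acts outward with Coriolis, so pressure-gradient force balances both:
(1/ρ)|∂P/∂n| = fV + V²/R  →  V² + fR·V − fR·V_g = 0
With fR = 9.94×10⁻⁵ × 807×10³ m = 80.2 m/s:
V = [−fR + √((fR)² + 4 fR V_g)]/2 = [−80.2 + √(80.2² + 4×80.2×15)]/2 = 12.9 m/s
Subgeostrophic (V < V_g = 15 m/s), as expected around a low.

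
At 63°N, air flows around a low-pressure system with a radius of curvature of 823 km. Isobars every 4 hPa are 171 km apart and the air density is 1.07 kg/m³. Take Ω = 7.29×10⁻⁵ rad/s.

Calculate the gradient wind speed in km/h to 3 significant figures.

53.2 km/h

Coriolis parameter at 63°N:
f = 2Ω sin φ = 2 × 7.29×10⁻⁵ × sin 63° = 1.30×10⁻⁴ s⁻¹
Pressure gradient: |∂P/∂n| = 400 Pa / 171000 m = 2.34×10⁻³ Pa/m
Geostrophic speed: V_g = |∂P/∂n|/(fρ) = 2.34×10⁻³/(1.30×10⁻⁴ × 1.07) = 16.8 m/s
Around a low, centrifugal force acts outward with Coriolis, so pressure-gradient force balances both:
(1/ρ)|∂P/∂n| = fV + V²/R  →  V² + fR·V − fR·V_g = 0
With fR = 1.30×10⁻⁴ × 823×10³ m = 107 m/s:
V = [−fR + √((fR)² + 4 fR V_g)]/2 = [−107 + √(107² + 4×107×16.8)]/2 = 14.8 m/s
Subgeostrophic (V < V_g = 16.8 m/s), as expected around a low.
Converting: 14.8 m/s × 3.6 = 53.2 km/h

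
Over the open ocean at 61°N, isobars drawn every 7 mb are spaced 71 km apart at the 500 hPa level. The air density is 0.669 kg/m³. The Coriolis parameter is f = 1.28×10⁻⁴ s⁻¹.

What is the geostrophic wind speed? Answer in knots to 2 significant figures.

220 knots

Pressure gradient: |∂P/∂n| = 700 Pa / 71000 m = 9.86×10⁻³ Pa/m
Geostrophic balance (pressure-gradient force = Coriolis force):
V_g = (1/(fρ)) |∂P/∂n| = 9.86×10⁻³ / (1.28×10⁻⁴ × 0.669) = 115 m/s
Converting: 115 m/s × 1.944 = 220 knots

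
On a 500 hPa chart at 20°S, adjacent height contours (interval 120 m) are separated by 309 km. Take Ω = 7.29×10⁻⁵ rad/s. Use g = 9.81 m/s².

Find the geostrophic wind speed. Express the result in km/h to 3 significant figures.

Coriolis parameter at 20°S:
f = 2Ω sin φ = 2 × 7.29×10⁻⁵ × sin 20° = 4.99×10⁻⁵ s⁻¹
Height gradient: |∂Z/∂n| = 120 m / 309000 m = 3.88×10⁻⁴
On a pressure surface, geostrophic balance gives V_g = (g/f)|∂Z/∂n|:
V_g = 9.81 × 3.88×10⁻⁴ / 4.99×10⁻⁵ = 76.4 m/s
Converting: 76.4 m/s × 3.6 = 275 km/h

275 km/h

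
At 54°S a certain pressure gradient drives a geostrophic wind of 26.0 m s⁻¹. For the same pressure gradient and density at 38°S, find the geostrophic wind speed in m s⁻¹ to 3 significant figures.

With the same pressure gradient and density, V_g ∝ 1/f ∝ 1/sin φ.
V₂ = V₁ · sin φ₁ / sin φ₂ = 26.0 × sin 54° / sin 38°
V₂ = 26.0 × 0.8090/0.6157 = 34.2 m s⁻¹

34.2 m s⁻¹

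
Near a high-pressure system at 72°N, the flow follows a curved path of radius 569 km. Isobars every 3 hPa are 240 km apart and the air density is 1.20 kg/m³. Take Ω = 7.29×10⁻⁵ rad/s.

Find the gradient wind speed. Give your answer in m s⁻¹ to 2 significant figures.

Coriolis parameter at 72°N:
f = 2Ω sin φ = 2 × 7.29×10⁻⁵ × sin 72° = 1.39×10⁻⁴ s⁻¹
Pressure gradient: |∂P/∂n| = 300 Pa / 240000 m = 1.25×10⁻³ Pa/m
Geostrophic speed: V_g = |∂P/∂n|/(fρ) = 1.25×10⁻³/(1.39×10⁻⁴ × 1.20) = 7.51 m/s
Around a high, pressure-gradient force acts outward with centrifugal, so Coriolis balances both:
fV = (1/ρ)|∂P/∂n| + V²/R  →  V² − fR·V + fR·V_g = 0
With fR = 1.39×10⁻⁴ × 569×10³ m = 78.9 m/s:
V = [fR − √((fR)² − 4 fR V_g)]/2 = [78.9 − √(78.9² − 4×78.9×7.51)]/2 = 8.41 m/s
Supergeostrophic (V > V_g = 7.51 m/s), as expected around a high.

8.4 m s⁻¹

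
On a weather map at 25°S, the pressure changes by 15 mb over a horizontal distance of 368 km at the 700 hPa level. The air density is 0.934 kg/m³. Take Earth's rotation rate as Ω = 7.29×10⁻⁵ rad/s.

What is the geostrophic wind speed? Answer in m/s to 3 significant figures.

70.8 m/s

Coriolis parameter at 25°S:
f = 2Ω sin φ = 2 × 7.29×10⁻⁵ × sin 25° = 6.16×10⁻⁵ s⁻¹
Pressure gradient: |∂P/∂n| = 1500 Pa / 368000 m = 4.08×10⁻³ Pa/m
Geostrophic balance (pressure-gradient force = Coriolis force):
V_g = (1/(fρ)) |∂P/∂n| = 4.08×10⁻³ / (6.16×10⁻⁵ × 0.934) = 70.8 m/s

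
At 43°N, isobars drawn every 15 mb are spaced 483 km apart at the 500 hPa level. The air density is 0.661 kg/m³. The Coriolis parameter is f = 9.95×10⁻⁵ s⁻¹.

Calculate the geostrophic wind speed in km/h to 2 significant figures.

170 km/h

Pressure gradient: |∂P/∂n| = 1500 Pa / 483000 m = 3.11×10⁻³ Pa/m
Geostrophic balance (pressure-gradient force = Coriolis force):
V_g = (1/(fρ)) |∂P/∂n| = 3.11×10⁻³ / (9.95×10⁻⁵ × 0.661) = 47.2 m/s
Converting: 47.2 m/s × 3.6 = 170 km/h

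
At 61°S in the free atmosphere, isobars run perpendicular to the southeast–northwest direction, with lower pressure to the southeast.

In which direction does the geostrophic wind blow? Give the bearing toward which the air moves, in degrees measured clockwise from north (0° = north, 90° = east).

045°

The pressure-gradient force points toward the southeast (bearing 135°).
Geostrophic balance: in the Southern Hemisphere the Coriolis force deflects motion to the left, so the geostrophic wind blows 90° to the left of the pressure-gradient force (low pressure on the right).
Rotating 135° by 90° counterclockwise gives 045° — the wind blows toward the northeast.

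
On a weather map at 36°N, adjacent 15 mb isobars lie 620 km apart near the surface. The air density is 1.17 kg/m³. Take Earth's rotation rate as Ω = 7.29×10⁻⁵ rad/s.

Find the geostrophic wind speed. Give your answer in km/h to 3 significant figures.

Coriolis parameter at 36°N:
f = 2Ω sin φ = 2 × 7.29×10⁻⁵ × sin 36° = 8.57×10⁻⁵ s⁻¹
Pressure gradient: |∂P/∂n| = 1500 Pa / 620000 m = 2.42×10⁻³ Pa/m
Geostrophic balance (pressure-gradient force = Coriolis force):
V_g = (1/(fρ)) |∂P/∂n| = 2.42×10⁻³ / (8.57×10⁻⁵ × 1.17) = 24.1 m/s
Converting: 24.1 m/s × 3.6 = 86.9 km/h

86.9 km/h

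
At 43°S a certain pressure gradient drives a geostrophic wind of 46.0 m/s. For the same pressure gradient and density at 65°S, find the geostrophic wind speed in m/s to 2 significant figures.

35 m/s

With the same pressure gradient and density, V_g ∝ 1/f ∝ 1/sin φ.
V₂ = V₁ · sin φ₁ / sin φ₂ = 46.0 × sin 43° / sin 65°
V₂ = 46.0 × 0.6820/0.9063 = 35 m/s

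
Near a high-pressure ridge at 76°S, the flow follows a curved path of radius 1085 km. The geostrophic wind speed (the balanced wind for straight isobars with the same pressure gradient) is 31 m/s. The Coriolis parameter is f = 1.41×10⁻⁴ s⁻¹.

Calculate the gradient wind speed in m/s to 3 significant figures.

Around a high, pressure-gradient force acts outward with centrifugal, so Coriolis balances both:
fV = (1/ρ)|∂P/∂n| + V²/R  →  V² − fR·V + fR·V_g = 0
With fR = 1.41×10⁻⁴ × 1085×10³ m = 153 m/s:
V = [fR − √((fR)² − 4 fR V_g)]/2 = [153 − √(153² − 4×153×31)]/2 = 43.2 m/s
Supergeostrophic (V > V_g = 31 m/s), as expected around a high.

43.2 m/s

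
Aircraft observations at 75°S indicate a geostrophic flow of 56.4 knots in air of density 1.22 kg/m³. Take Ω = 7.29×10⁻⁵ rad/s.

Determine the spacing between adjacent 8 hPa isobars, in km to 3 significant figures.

160 km

Coriolis parameter at 75°S:
f = 2Ω sin φ = 2 × 7.29×10⁻⁵ × sin 75° = 1.41×10⁻⁴ s⁻¹
Wind speed in SI: 56.4 knots = 29.0 m/s
Geostrophic balance rearranged: |∂P/∂n| = f ρ V_g
|∂P/∂n| = 1.41×10⁻⁴ × 1.22 × 29.0 = 4.99×10⁻³ Pa/m
Isobar spacing: Δn = ΔP/|∂P/∂n| = 800 Pa / 4.99×10⁻³ Pa/m = 160477 m ≈ 160 km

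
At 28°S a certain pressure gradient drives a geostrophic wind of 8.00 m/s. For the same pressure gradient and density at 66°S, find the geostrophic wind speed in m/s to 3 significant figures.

4.11 m/s

With the same pressure gradient and density, V_g ∝ 1/f ∝ 1/sin φ.
V₂ = V₁ · sin φ₁ / sin φ₂ = 8.00 × sin 28° / sin 66°
V₂ = 8.00 × 0.4695/0.9135 = 4.11 m/s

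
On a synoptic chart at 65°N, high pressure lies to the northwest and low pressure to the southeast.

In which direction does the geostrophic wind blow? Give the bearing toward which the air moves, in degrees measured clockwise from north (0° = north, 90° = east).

The pressure-gradient force points toward the southeast (bearing 135°).
Geostrophic balance: in the Northern Hemisphere the Coriolis force deflects motion to the right, so the geostrophic wind blows 90° to the right of the pressure-gradient force (low pressure on the left).
Rotating 135° by 90° clockwise gives 225° — the wind blows toward the southwest.

225°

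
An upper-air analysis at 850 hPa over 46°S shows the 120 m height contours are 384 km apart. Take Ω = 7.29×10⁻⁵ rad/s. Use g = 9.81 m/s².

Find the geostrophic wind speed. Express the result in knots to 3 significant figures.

56.8 knots

Coriolis parameter at 46°S:
f = 2Ω sin φ = 2 × 7.29×10⁻⁵ × sin 46° = 1.05×10⁻⁴ s⁻¹
Height gradient: |∂Z/∂n| = 120 m / 384000 m = 3.12×10⁻⁴
On a pressure surface, geostrophic balance gives V_g = (g/f)|∂Z/∂n|:
V_g = 9.81 × 3.12×10⁻⁴ / 1.05×10⁻⁴ = 29.2 m/s
Converting: 29.2 m/s × 1.944 = 56.8 knots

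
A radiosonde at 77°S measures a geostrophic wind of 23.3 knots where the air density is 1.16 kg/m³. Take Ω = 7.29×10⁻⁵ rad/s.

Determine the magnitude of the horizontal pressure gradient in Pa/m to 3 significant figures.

1.98×10⁻³ Pa/m

Coriolis parameter at 77°S:
f = 2Ω sin φ = 2 × 7.29×10⁻⁵ × sin 77° = 1.42×10⁻⁴ s⁻¹
Wind speed in SI: 23.3 knots = 12.0 m/s
Geostrophic balance rearranged: |∂P/∂n| = f ρ V_g
|∂P/∂n| = 1.42×10⁻⁴ × 1.16 × 12.0 = 1.98×10⁻³ Pa/m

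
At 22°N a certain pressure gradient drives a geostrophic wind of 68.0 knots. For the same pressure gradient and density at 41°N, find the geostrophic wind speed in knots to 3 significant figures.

38.8 knots

With the same pressure gradient and density, V_g ∝ 1/f ∝ 1/sin φ.
V₂ = V₁ · sin φ₁ / sin φ₂ = 68.0 × sin 22° / sin 41°
V₂ = 68.0 × 0.3746/0.6561 = 38.8 knots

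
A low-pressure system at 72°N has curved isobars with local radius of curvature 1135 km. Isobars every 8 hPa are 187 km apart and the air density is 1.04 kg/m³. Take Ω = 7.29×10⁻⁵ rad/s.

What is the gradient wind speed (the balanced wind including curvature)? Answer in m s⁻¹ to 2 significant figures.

Coriolis parameter at 72°N:
f = 2Ω sin φ = 2 × 7.29×10⁻⁵ × sin 72° = 1.39×10⁻⁴ s⁻¹
Pressure gradient: |∂P/∂n| = 800 Pa / 187000 m = 4.28×10⁻³ Pa/m
Geostrophic speed: V_g = |∂P/∂n|/(fρ) = 4.28×10⁻³/(1.39×10⁻⁴ × 1.04) = 29.7 m/s
Around a low, centrifugal force acts outward with Coriolis, so pressure-gradient force balances both:
(1/ρ)|∂P/∂n| = fV + V²/R  →  V² + fR·V − fR·V_g = 0
With fR = 1.39×10⁻⁴ × 1135×10³ m = 157 m/s:
V = [−fR + √((fR)² + 4 fR V_g)]/2 = [−157 + √(157² + 4×157×29.7)]/2 = 25.5 m/s
Subgeostrophic (V < V_g = 29.7 m/s), as expected around a low.

26 m s⁻¹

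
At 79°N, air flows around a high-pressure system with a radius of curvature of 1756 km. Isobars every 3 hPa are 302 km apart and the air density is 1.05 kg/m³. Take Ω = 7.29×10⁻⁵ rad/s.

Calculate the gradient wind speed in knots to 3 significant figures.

13.2 knots

Coriolis parameter at 79°N:
f = 2Ω sin φ = 2 × 7.29×10⁻⁵ × sin 79° = 1.43×10⁻⁴ s⁻¹
Pressure gradient: |∂P/∂n| = 300 Pa / 302000 m = 9.93×10⁻⁴ Pa/m
Geostrophic speed: V_g = |∂P/∂n|/(fρ) = 9.93×10⁻⁴/(1.43×10⁻⁴ × 1.05) = 6.61 m/s
Around a high, pressure-gradient force acts outward with centrifugal, so Coriolis balances both:
fV = (1/ρ)|∂P/∂n| + V²/R  →  V² − fR·V + fR·V_g = 0
With fR = 1.43×10⁻⁴ × 1756×10³ m = 251 m/s:
V = [fR − √((fR)² − 4 fR V_g)]/2 = [251 − √(251² − 4×251×6.61)]/2 = 6.79 m/s
Supergeostrophic (V > V_g = 6.61 m/s), as expected around a high.
Converting: 6.79 m/s × 1.944 = 13.2 knots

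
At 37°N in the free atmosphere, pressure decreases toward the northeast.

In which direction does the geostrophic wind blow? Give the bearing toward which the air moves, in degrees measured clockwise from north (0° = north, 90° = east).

135°

The pressure-gradient force points toward the northeast (bearing 045°).
Geostrophic balance: in the Northern Hemisphere the Coriolis force deflects motion to the right, so the geostrophic wind blows 90° to the right of the pressure-gradient force (low pressure on the left).
Rotating 045° by 90° clockwise gives 135° — the wind blows toward the southeast.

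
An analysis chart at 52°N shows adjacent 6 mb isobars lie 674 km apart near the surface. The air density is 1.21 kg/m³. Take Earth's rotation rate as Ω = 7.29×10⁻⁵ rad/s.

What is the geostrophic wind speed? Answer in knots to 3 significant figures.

12.4 knots

Coriolis parameter at 52°N:
f = 2Ω sin φ = 2 × 7.29×10⁻⁵ × sin 52° = 1.15×10⁻⁴ s⁻¹
Pressure gradient: |∂P/∂n| = 600 Pa / 674000 m = 8.90×10⁻⁴ Pa/m
Geostrophic balance (pressure-gradient force = Coriolis force):
V_g = (1/(fρ)) |∂P/∂n| = 8.90×10⁻⁴ / (1.15×10⁻⁴ × 1.21) = 6.40 m/s
Converting: 6.40 m/s × 1.944 = 12.4 knots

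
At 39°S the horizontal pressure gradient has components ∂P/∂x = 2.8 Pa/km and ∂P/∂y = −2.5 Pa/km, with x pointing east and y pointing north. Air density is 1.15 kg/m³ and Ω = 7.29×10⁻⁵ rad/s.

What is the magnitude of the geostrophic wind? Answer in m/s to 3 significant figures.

35.6 m/s

Coriolis parameter at 39°S:
f = 2Ω sin φ = 2 × 7.29×10⁻⁵ × sin 39° = 9.18×10⁻⁵ s⁻¹
In the Southern Hemisphere f is negative: f = −9.18×10⁻⁵ s⁻¹.
Component geostrophic relations (x east, y north):
u_g = −(1/(fρ)) ∂P/∂y,  v_g = (1/(fρ)) ∂P/∂x
u_g = −(−2.5×10⁻³)/(−9.18×10⁻⁵ × 1.15) = −23.7 m/s;  v_g = (2.8×10⁻³)/(−9.18×10⁻⁵ × 1.15) = −26.5 m/s
|V_g| = √(u_g² + v_g²) = 35.6 m/s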